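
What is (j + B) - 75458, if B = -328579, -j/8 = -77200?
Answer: 213563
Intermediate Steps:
j = 617600 (j = -8*(-77200) = 617600)
(j + B) - 75458 = (617600 - 328579) - 75458 = 289021 - 75458 = 213563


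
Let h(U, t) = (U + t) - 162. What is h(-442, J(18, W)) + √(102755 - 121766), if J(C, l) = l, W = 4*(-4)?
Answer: -620 + I*√19011 ≈ -620.0 + 137.88*I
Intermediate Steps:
W = -16
h(U, t) = -162 + U + t
h(-442, J(18, W)) + √(102755 - 121766) = (-162 - 442 - 16) + √(102755 - 121766) = -620 + √(-19011) = -620 + I*√19011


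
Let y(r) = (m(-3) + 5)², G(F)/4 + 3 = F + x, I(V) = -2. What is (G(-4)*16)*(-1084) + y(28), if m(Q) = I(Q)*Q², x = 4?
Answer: 208297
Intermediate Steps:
m(Q) = -2*Q²
G(F) = 4 + 4*F (G(F) = -12 + 4*(F + 4) = -12 + 4*(4 + F) = -12 + (16 + 4*F) = 4 + 4*F)
y(r) = 169 (y(r) = (-2*(-3)² + 5)² = (-2*9 + 5)² = (-18 + 5)² = (-13)² = 169)
(G(-4)*16)*(-1084) + y(28) = ((4 + 4*(-4))*16)*(-1084) + 169 = ((4 - 16)*16)*(-1084) + 169 = -12*16*(-1084) + 169 = -192*(-1084) + 169 = 208128 + 169 = 208297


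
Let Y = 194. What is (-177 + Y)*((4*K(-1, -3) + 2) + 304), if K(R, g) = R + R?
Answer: 5066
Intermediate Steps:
K(R, g) = 2*R
(-177 + Y)*((4*K(-1, -3) + 2) + 304) = (-177 + 194)*((4*(2*(-1)) + 2) + 304) = 17*((4*(-2) + 2) + 304) = 17*((-8 + 2) + 304) = 17*(-6 + 304) = 17*298 = 5066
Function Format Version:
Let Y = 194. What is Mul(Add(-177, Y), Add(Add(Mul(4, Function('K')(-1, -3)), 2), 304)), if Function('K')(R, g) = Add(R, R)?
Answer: 5066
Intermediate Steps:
Function('K')(R, g) = Mul(2, R)
Mul(Add(-177, Y), Add(Add(Mul(4, Function('K')(-1, -3)), 2), 304)) = Mul(Add(-177, 194), Add(Add(Mul(4, Mul(2, -1)), 2), 304)) = Mul(17, Add(Add(Mul(4, -2), 2), 304)) = Mul(17, Add(Add(-8, 2), 304)) = Mul(17, Add(-6, 304)) = Mul(17, 298) = 5066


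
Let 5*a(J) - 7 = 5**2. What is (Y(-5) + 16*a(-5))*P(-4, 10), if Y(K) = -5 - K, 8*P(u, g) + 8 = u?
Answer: -768/5 ≈ -153.60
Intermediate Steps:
P(u, g) = -1 + u/8
a(J) = 32/5 (a(J) = 7/5 + (1/5)*5**2 = 7/5 + (1/5)*25 = 7/5 + 5 = 32/5)
(Y(-5) + 16*a(-5))*P(-4, 10) = ((-5 - 1*(-5)) + 16*(32/5))*(-1 + (1/8)*(-4)) = ((-5 + 5) + 512/5)*(-1 - 1/2) = (0 + 512/5)*(-3/2) = (512/5)*(-3/2) = -768/5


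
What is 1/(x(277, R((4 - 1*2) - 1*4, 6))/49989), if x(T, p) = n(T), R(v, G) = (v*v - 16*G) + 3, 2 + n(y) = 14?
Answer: 16663/4 ≈ 4165.8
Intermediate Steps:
n(y) = 12 (n(y) = -2 + 14 = 12)
R(v, G) = 3 + v² - 16*G (R(v, G) = (v² - 16*G) + 3 = 3 + v² - 16*G)
x(T, p) = 12
1/(x(277, R((4 - 1*2) - 1*4, 6))/49989) = 1/(12/49989) = 1/(12*(1/49989)) = 1/(4/16663) = 16663/4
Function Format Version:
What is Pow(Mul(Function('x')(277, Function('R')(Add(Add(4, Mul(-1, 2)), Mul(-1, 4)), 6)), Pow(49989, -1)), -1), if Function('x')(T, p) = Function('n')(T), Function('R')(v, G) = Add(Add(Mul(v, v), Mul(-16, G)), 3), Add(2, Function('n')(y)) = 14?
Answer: Rational(16663, 4) ≈ 4165.8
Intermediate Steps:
Function('n')(y) = 12 (Function('n')(y) = Add(-2, 14) = 12)
Function('R')(v, G) = Add(3, Pow(v, 2), Mul(-16, G)) (Function('R')(v, G) = Add(Add(Pow(v, 2), Mul(-16, G)), 3) = Add(3, Pow(v, 2), Mul(-16, G)))
Function('x')(T, p) = 12
Pow(Mul(Function('x')(277, Function('R')(Add(Add(4, Mul(-1, 2)), Mul(-1, 4)), 6)), Pow(49989, -1)), -1) = Pow(Mul(12, Pow(49989, -1)), -1) = Pow(Mul(12, Rational(1, 49989)), -1) = Pow(Rational(4, 16663), -1) = Rational(16663, 4)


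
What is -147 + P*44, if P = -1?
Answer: -191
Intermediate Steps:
-147 + P*44 = -147 - 1*44 = -147 - 44 = -191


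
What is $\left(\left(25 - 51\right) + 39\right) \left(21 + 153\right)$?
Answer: $2262$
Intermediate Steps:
$\left(\left(25 - 51\right) + 39\right) \left(21 + 153\right) = \left(-26 + 39\right) 174 = 13 \cdot 174 = 2262$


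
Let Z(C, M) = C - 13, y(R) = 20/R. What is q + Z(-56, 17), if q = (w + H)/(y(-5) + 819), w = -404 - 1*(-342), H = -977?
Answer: -57274/815 ≈ -70.275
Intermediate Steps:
w = -62 (w = -404 + 342 = -62)
Z(C, M) = -13 + C
q = -1039/815 (q = (-62 - 977)/(20/(-5) + 819) = -1039/(20*(-1/5) + 819) = -1039/(-4 + 819) = -1039/815 ≈ -1.2748)
q + Z(-56, 17) = -1039/815 + (-13 - 56) = -1039/815 - 69 = -57274/815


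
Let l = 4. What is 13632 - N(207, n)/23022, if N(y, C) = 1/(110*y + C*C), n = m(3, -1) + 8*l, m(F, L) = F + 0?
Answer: 7530492516479/552412890 ≈ 13632.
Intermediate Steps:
m(F, L) = F
n = 35 (n = 3 + 8*4 = 3 + 32 = 35)
N(y, C) = 1/(C² + 110*y) (N(y, C) = 1/(110*y + C²) = 1/(C² + 110*y))
13632 - N(207, n)/23022 = 13632 - 1/((35² + 110*207)*23022) = 13632 - 1/((1225 + 22770)*23022) = 13632 - 1/(23995*23022) = 13632 - 1*1/552412890 = 13632 - 1/552412890 = 7530492516479/552412890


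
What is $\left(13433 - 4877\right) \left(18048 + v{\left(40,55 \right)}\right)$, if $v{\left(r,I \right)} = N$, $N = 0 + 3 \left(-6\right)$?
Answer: $154264680$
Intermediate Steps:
$N = -18$ ($N = 0 - 18 = -18$)
$v{\left(r,I \right)} = -18$
$\left(13433 - 4877\right) \left(18048 + v{\left(40,55 \right)}\right) = \left(13433 - 4877\right) \left(18048 - 18\right) = \left(13433 + \left(-7027 + 2150\right)\right) 18030 = \left(13433 - 4877\right) 18030 = 8556 \cdot 18030 = 154264680$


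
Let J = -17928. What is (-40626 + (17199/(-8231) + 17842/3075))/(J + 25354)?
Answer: -1028163292873/187954473450 ≈ -5.4703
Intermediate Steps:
(-40626 + (17199/(-8231) + 17842/3075))/(J + 25354) = (-40626 + (17199/(-8231) + 17842/3075))/(-17928 + 25354) = (-40626 + (17199*(-1/8231) + 17842*(1/3075)))/7426 = (-40626 + (-17199/8231 + 17842/3075))*(1/7426) = (-40626 + 93970577/25310325)*(1/7426) = -1028163292873/25310325*1/7426 = -1028163292873/187954473450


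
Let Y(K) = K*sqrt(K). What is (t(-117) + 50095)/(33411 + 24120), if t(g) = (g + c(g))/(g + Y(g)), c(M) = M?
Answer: 985202/1131443 - I*sqrt(13)/1131443 ≈ 0.87075 - 3.1867e-6*I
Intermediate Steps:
Y(K) = K**(3/2)
t(g) = 2*g/(g + g**(3/2)) (t(g) = (g + g)/(g + g**(3/2)) = (2*g)/(g + g**(3/2)) = 2*g/(g + g**(3/2)))
(t(-117) + 50095)/(33411 + 24120) = (2*(-117)/(-117 + (-117)**(3/2)) + 50095)/(33411 + 24120) = (2*(-117)/(-117 - 351*I*sqrt(13)) + 50095)/57531 = (-234/(-117 - 351*I*sqrt(13)) + 50095)*(1/57531) = (50095 - 234/(-117 - 351*I*sqrt(13)))*(1/57531) = 50095/57531 - 78/(19177*(-117 - 351*I*sqrt(13)))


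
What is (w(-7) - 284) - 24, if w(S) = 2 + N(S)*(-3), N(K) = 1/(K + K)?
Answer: -4281/14 ≈ -305.79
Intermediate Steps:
N(K) = 1/(2*K)
w(S) = 2 - 3/(2*S) (w(S) = 2 + (1/(2*S))*(-3) = 2 - 3/(2*S))
(w(-7) - 284) - 24 = ((2 - 3/2/(-7)) - 284) - 24 = ((2 - 3/2*(-⅐)) - 284) - 24 = ((2 + 3/14) - 284) - 24 = (31/14 - 284) - 24 = -3945/14 - 24 = -4281/14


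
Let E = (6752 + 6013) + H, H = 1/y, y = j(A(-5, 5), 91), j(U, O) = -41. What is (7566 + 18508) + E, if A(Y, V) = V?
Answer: 1592398/41 ≈ 38839.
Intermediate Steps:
y = -41
H = -1/41 (H = 1/(-41) = -1/41 ≈ -0.024390)
E = 523364/41 (E = (6752 + 6013) - 1/41 = 12765 - 1/41 = 523364/41 ≈ 12765.)
(7566 + 18508) + E = (7566 + 18508) + 523364/41 = 26074 + 523364/41 = 1592398/41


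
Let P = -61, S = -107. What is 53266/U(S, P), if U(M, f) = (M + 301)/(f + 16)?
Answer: -1198485/97 ≈ -12356.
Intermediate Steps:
U(M, f) = (301 + M)/(16 + f)
53266/U(S, P) = 53266/(((301 - 107)/(16 - 61))) = 53266/((194/(-45))) = 53266/((-1/45*194)) = 53266/(-194/45) = 53266*(-45/194) = -1198485/97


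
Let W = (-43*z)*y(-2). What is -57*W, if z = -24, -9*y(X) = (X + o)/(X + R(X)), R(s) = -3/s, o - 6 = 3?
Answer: -91504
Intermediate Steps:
o = 9 (o = 6 + 3 = 9)
y(X) = -(9 + X)/(9*(X - 3/X)) (y(X) = -(X + 9)/(9*(X - 3/X)) = -(9 + X)/(9*(X - 3/X)))
W = 4816/3 (W = (-43*(-24))*(-1*(-2)*(9 - 2)/(-27 + 9*(-2)²)) = 1032*(-1*(-2)*7/(-27 + 9*4)) = 1032*(-1*(-2)*7/(-27 + 36)) = 1032*(-1*(-2)*7/9) = 1032*(-1*(-2)*⅑*7) = 1032*(14/9) = 4816/3 ≈ 1605.3)
-57*W = -57*4816/3 = -91504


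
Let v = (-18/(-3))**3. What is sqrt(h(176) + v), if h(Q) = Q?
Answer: 14*sqrt(2) ≈ 19.799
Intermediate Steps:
v = 216 (v = (-18*(-1/3))**3 = 6**3 = 216)
sqrt(h(176) + v) = sqrt(176 + 216) = sqrt(392) = 14*sqrt(2)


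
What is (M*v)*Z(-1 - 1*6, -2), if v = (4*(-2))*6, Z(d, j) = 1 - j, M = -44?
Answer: 6336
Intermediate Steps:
v = -48 (v = -8*6 = -48)
(M*v)*Z(-1 - 1*6, -2) = (-44*(-48))*(1 - 1*(-2)) = 2112*(1 + 2) = 2112*3 = 6336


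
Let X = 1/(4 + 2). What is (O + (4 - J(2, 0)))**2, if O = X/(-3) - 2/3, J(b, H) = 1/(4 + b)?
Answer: 784/81 ≈ 9.6790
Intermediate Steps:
X = 1/6 ≈ 0.16667
O = -13/18 (O = (1/6)/(-3) - 2/3 = (1/6)*(-1/3) - 2*1/3 = -1/18 - 2/3 = -13/18 ≈ -0.72222)
(O + (4 - J(2, 0)))**2 = (-13/18 + (4 - 1/(4 + 2)))**2 = (-13/18 + (4 - 1/6))**2 = (-13/18 + 23/6)**2 = (28/9)**2 = 784/81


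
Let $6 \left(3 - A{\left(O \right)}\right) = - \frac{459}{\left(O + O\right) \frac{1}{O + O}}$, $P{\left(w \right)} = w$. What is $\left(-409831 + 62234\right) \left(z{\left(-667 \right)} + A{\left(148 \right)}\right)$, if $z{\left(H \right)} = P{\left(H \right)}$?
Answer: $\frac{408426475}{2} \approx 2.0421 \cdot 10^{8}$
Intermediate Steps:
$z{\left(H \right)} = H$
$A{\left(O \right)} = \frac{159}{2}$ ($A{\left(O \right)} = 3 - \frac{\left(-459\right) \frac{1}{\left(O + O\right) \frac{1}{O + O}}}{6} = 3 - \frac{\left(-459\right) \frac{1}{2 O \frac{1}{2 O}}}{6} = 3 - \frac{\left(-459\right) 1^{-1}}{6} = 3 - \frac{\left(-459\right) 1}{6} = 3 - - \frac{153}{2} = 3 + \frac{153}{2} = \frac{159}{2}$)
$\left(-409831 + 62234\right) \left(z{\left(-667 \right)} + A{\left(148 \right)}\right) = \left(-409831 + 62234\right) \left(-667 + \frac{159}{2}\right) = \left(-347597\right) \left(- \frac{1175}{2}\right) = \frac{408426475}{2}$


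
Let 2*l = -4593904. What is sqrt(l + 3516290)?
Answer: 3*sqrt(135482) ≈ 1104.2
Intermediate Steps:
l = -2296952 (l = (1/2)*(-4593904) = -2296952)
sqrt(l + 3516290) = sqrt(-2296952 + 3516290) = sqrt(1219338) = 3*sqrt(135482)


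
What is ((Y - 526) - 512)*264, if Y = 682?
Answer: -93984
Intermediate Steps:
((Y - 526) - 512)*264 = ((682 - 526) - 512)*264 = (156 - 512)*264 = -356*264 = -93984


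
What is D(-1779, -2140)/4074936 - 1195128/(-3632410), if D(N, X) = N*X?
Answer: 779119705267/616743261490 ≈ 1.2633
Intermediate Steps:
D(-1779, -2140)/4074936 - 1195128/(-3632410) = -1779*(-2140)/4074936 - 1195128/(-3632410) = 3807060*(1/4074936) - 1195128*(-1/3632410) = 317255/339578 + 597564/1816205 = 779119705267/616743261490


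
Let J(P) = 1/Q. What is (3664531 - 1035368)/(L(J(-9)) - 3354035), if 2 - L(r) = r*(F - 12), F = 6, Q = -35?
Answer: -92020705/117391161 ≈ -0.78388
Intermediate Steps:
J(P) = -1/35 (J(P) = 1/(-35) = -1/35)
L(r) = 2 + 6*r (L(r) = 2 - r*(6 - 12) = 2 - r*(-6) = 2 - (-6)*r = 2 + 6*r)
(3664531 - 1035368)/(L(J(-9)) - 3354035) = (3664531 - 1035368)/((2 + 6*(-1/35)) - 3354035) = 2629163/((2 - 6/35) - 3354035) = 2629163/(64/35 - 3354035) = 2629163/(-117391161/35) = 2629163*(-35/117391161) = -92020705/117391161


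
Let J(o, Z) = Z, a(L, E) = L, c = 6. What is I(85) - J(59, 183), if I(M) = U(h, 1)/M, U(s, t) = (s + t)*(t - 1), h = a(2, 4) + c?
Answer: -183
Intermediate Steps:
h = 8 (h = 2 + 6 = 8)
U(s, t) = (-1 + t)*(s + t) (U(s, t) = (s + t)*(-1 + t) = (-1 + t)*(s + t))
I(M) = 0 (I(M) = (1² - 1*8 - 1*1 + 8*1)/M = (1 - 8 - 1 + 8)/M = 0/M = 0)
I(85) - J(59, 183) = 0 - 1*183 = 0 - 183 = -183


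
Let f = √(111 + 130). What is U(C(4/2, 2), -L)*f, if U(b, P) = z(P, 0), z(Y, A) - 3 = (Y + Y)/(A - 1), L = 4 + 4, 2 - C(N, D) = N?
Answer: 19*√241 ≈ 294.96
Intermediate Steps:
C(N, D) = 2 - N
L = 8
f = √241 ≈ 15.524
z(Y, A) = 3 + 2*Y/(-1 + A) (z(Y, A) = 3 + (Y + Y)/(A - 1) = 3 + (2*Y)/(-1 + A) = 3 + 2*Y/(-1 + A))
U(b, P) = 3 - 2*P (U(b, P) = (-3 + 2*P + 3*0)/(-1 + 0) = (-3 + 2*P + 0)/(-1) = -(-3 + 2*P) = 3 - 2*P)
U(C(4/2, 2), -L)*f = (3 - (-2)*8)*√241 = (3 - 2*(-8))*√241 = (3 + 16)*√241 = 19*√241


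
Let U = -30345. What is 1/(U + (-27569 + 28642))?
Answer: -1/29272 ≈ -3.4162e-5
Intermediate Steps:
1/(U + (-27569 + 28642)) = 1/(-30345 + (-27569 + 28642)) = 1/(-30345 + 1073) = 1/(-29272) = -1/29272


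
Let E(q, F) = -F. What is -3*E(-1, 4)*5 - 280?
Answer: -220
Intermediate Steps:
-3*E(-1, 4)*5 - 280 = -(-3)*4*5 - 280 = -3*(-4)*5 - 280 = 12*5 - 280 = 60 - 280 = -220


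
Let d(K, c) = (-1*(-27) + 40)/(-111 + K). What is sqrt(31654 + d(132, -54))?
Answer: sqrt(13960821)/21 ≈ 177.92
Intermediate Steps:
d(K, c) = 67/(-111 + K) (d(K, c) = (27 + 40)/(-111 + K) = 67/(-111 + K))
sqrt(31654 + d(132, -54)) = sqrt(31654 + 67/(-111 + 132)) = sqrt(31654 + 67/21) = sqrt(664801/21) = sqrt(13960821)/21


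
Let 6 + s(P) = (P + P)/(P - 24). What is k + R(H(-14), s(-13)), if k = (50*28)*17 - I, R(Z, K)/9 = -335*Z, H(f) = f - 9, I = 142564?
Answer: -49419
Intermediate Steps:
s(P) = -6 + 2*P/(-24 + P) (s(P) = -6 + (P + P)/(P - 24) = -6 + (2*P)/(-24 + P) = -6 + 2*P/(-24 + P))
H(f) = -9 + f
R(Z, K) = -3015*Z (R(Z, K) = 9*(-335*Z) = -3015*Z)
k = -118764 (k = (50*28)*17 - 1*142564 = 1400*17 - 142564 = 23800 - 142564 = -118764)
k + R(H(-14), s(-13)) = -118764 - 3015*(-9 - 14) = -118764 - 3015*(-23) = -118764 + 69345 = -49419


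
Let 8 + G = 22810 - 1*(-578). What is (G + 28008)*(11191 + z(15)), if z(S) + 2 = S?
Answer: 575751152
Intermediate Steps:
G = 23380 (G = -8 + (22810 - 1*(-578)) = -8 + (22810 + 578) = -8 + 23388 = 23380)
z(S) = -2 + S
(G + 28008)*(11191 + z(15)) = (23380 + 28008)*(11191 + (-2 + 15)) = 51388*(11191 + 13) = 51388*11204 = 575751152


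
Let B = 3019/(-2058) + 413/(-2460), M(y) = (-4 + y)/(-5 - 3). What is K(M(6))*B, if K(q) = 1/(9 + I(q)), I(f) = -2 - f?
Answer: -1379449/6117405 ≈ -0.22550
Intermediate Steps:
M(y) = 1/2 - y/8 (M(y) = (-4 + y)/(-8) = (-4 + y)*(-1/8) = 1/2 - y/8)
B = -1379449/843780 (B = 3019*(-1/2058) + 413*(-1/2460) = -3019/2058 - 413/2460 = -1379449/843780 ≈ -1.6348)
K(q) = 1/(7 - q) (K(q) = 1/(9 + (-2 - q)) = 1/(7 - q))
K(M(6))*B = -1/(-7 + (1/2 - 1/8*6))*(-1379449/843780) = -1/(-7 + (1/2 - 3/4))*(-1379449/843780) = -1/(-7 - 1/4)*(-1379449/843780) = -1/(-29/4)*(-1379449/843780) = -1*(-4/29)*(-1379449/843780) = (4/29)*(-1379449/843780) = -1379449/6117405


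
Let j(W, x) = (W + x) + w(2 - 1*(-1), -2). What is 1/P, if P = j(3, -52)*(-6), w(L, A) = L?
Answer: 1/276 ≈ 0.0036232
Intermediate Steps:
j(W, x) = 3 + W + x (j(W, x) = (W + x) + (2 - 1*(-1)) = (W + x) + (2 + 1) = (W + x) + 3 = 3 + W + x)
P = 276 (P = (3 + 3 - 52)*(-6) = -46*(-6) = 276)
1/P = 1/276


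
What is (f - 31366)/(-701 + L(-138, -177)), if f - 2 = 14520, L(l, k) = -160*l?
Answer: -16844/21379 ≈ -0.78788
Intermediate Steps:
f = 14522 (f = 2 + 14520 = 14522)
(f - 31366)/(-701 + L(-138, -177)) = (14522 - 31366)/(-701 - 160*(-138)) = -16844/(-701 + 22080) = -16844/21379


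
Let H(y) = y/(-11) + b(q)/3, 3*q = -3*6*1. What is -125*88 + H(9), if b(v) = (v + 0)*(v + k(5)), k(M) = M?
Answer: -120987/11 ≈ -10999.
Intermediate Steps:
q = -6 (q = (-3*6*1)/3 = (-18*1)/3 = (⅓)*(-18) = -6)
b(v) = v*(5 + v) (b(v) = (v + 0)*(v + 5) = v*(5 + v))
H(y) = 2 - y/11 (H(y) = y/(-11) - 6*(5 - 6)/3 = y*(-1/11) - 6*(-1)*(⅓) = -y/11 + 6*(⅓) = -y/11 + 2 = 2 - y/11)
-125*88 + H(9) = -125*88 + (2 - 1/11*9) = -11000 + (2 - 9/11) = -11000 + 13/11 = -120987/11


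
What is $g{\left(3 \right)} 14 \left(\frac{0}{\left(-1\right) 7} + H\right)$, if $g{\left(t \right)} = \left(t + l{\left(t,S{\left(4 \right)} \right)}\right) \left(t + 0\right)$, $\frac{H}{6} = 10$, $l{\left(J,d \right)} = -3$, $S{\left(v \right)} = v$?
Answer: $0$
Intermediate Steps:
$H = 60$ ($H = 6 \cdot 10 = 60$)
$g{\left(t \right)} = t \left(-3 + t\right)$ ($g{\left(t \right)} = \left(t - 3\right) \left(t + 0\right) = \left(-3 + t\right) t = t \left(-3 + t\right)$)
$g{\left(3 \right)} 14 \left(\frac{0}{\left(-1\right) 7} + H\right) = 3 \left(-3 + 3\right) 14 \left(\frac{0}{\left(-1\right) 7} + 60\right) = 3 \cdot 0 \cdot 14 \left(\frac{0}{-7} + 60\right) = 0 \cdot 14 \left(0 \left(- \frac{1}{7}\right) + 60\right) = 0 \left(0 + 60\right) = 0 \cdot 60 = 0$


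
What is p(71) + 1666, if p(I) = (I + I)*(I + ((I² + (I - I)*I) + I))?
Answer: 737652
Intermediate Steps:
p(I) = 2*I*(I² + 2*I) (p(I) = (2*I)*(I + ((I² + 0*I) + I)) = (2*I)*(I + ((I² + 0) + I)) = (2*I)*(I + (I² + I)) = (2*I)*(I + (I + I²)) = (2*I)*(I² + 2*I) = 2*I*(I² + 2*I))
p(71) + 1666 = 2*71²*(2 + 71) + 1666 = 2*5041*73 + 1666 = 735986 + 1666 = 737652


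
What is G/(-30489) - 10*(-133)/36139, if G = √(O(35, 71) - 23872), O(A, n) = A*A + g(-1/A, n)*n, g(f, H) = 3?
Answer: 1330/36139 - I*√22434/30489 ≈ 0.036802 - 0.0049126*I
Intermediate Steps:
O(A, n) = A² + 3*n (O(A, n) = A*A + 3*n = A² + 3*n)
G = I*√22434 (G = √((35² + 3*71) - 23872) = √((1225 + 213) - 23872) = √(1438 - 23872) = √(-22434) = I*√22434 ≈ 149.78*I)
G/(-30489) - 10*(-133)/36139 = (I*√22434)/(-30489) - 10*(-133)/36139 = (I*√22434)*(-1/30489) + 1330*(1/36139) = -I*√22434/30489 + 1330/36139 = 1330/36139 - I*√22434/30489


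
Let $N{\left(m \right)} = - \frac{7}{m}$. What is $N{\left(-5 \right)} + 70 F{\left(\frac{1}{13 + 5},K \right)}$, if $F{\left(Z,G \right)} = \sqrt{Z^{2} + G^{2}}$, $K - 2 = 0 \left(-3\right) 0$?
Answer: $\frac{7}{5} + \frac{35 \sqrt{1297}}{9} \approx 141.45$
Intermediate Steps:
$K = 2$ ($K = 2 + 0 \left(-3\right) 0 = 2 + 0 \cdot 0 = 2 + 0 = 2$)
$F{\left(Z,G \right)} = \sqrt{G^{2} + Z^{2}}$
$N{\left(-5 \right)} + 70 F{\left(\frac{1}{13 + 5},K \right)} = - \frac{7}{-5} + 70 \sqrt{2^{2} + \left(\frac{1}{13 + 5}\right)^{2}} = \left(-7\right) \left(- \frac{1}{5}\right) + 70 \sqrt{4 + \left(\frac{1}{18}\right)^{2}} = \frac{7}{5} + 70 \sqrt{4 + \left(\frac{1}{18}\right)^{2}} = \frac{7}{5} + 70 \sqrt{4 + \frac{1}{324}} = \frac{7}{5} + 70 \sqrt{\frac{1297}{324}} = \frac{7}{5} + 70 \frac{\sqrt{1297}}{18} = \frac{7}{5} + \frac{35 \sqrt{1297}}{9}$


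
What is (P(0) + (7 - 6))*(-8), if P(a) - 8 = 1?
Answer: -80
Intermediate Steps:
P(a) = 9 (P(a) = 8 + 1 = 9)
(P(0) + (7 - 6))*(-8) = (9 + (7 - 6))*(-8) = (9 + 1)*(-8) = 10*(-8) = -80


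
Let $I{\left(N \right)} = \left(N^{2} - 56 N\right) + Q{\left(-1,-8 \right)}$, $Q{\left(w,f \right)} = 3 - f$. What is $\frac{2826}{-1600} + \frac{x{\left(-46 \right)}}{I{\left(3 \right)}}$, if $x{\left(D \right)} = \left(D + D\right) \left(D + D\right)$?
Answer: $- \frac{1745081}{29600} \approx -58.955$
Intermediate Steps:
$x{\left(D \right)} = 4 D^{2}$ ($x{\left(D \right)} = 2 D 2 D = 4 D^{2}$)
$I{\left(N \right)} = 11 + N^{2} - 56 N$ ($I{\left(N \right)} = \left(N^{2} - 56 N\right) + \left(3 - -8\right) = \left(N^{2} - 56 N\right) + \left(3 + 8\right) = \left(N^{2} - 56 N\right) + 11 = 11 + N^{2} - 56 N$)
$\frac{2826}{-1600} + \frac{x{\left(-46 \right)}}{I{\left(3 \right)}} = \frac{2826}{-1600} + \frac{4 \left(-46\right)^{2}}{11 + 3^{2} - 168} = 2826 \left(- \frac{1}{1600}\right) + \frac{4 \cdot 2116}{11 + 9 - 168} = - \frac{1413}{800} + \frac{8464}{-148} = - \frac{1413}{800} + 8464 \left(- \frac{1}{148}\right) = - \frac{1413}{800} - \frac{2116}{37} = - \frac{1745081}{29600}$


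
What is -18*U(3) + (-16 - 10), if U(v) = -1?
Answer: -8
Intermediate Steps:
-18*U(3) + (-16 - 10) = -18*(-1) + (-16 - 10) = 18 - 26 = -8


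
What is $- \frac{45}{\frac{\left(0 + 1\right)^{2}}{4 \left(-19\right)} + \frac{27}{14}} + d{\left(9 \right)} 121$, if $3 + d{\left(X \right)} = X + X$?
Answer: $\frac{1825545}{1019} \approx 1791.5$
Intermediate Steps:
$d{\left(X \right)} = -3 + 2 X$ ($d{\left(X \right)} = -3 + \left(X + X\right) = -3 + 2 X$)
$- \frac{45}{\frac{\left(0 + 1\right)^{2}}{4 \left(-19\right)} + \frac{27}{14}} + d{\left(9 \right)} 121 = - \frac{45}{\frac{\left(0 + 1\right)^{2}}{4 \left(-19\right)} + \frac{27}{14}} + \left(-3 + 2 \cdot 9\right) 121 = - \frac{45}{\frac{1^{2}}{-76} + 27 \cdot \frac{1}{14}} + \left(-3 + 18\right) 121 = - \frac{45}{1 \left(- \frac{1}{76}\right) + \frac{27}{14}} + 15 \cdot 121 = - \frac{45}{- \frac{1}{76} + \frac{27}{14}} + 1815 = - \frac{45}{\frac{1019}{532}} + 1815 = \left(-45\right) \frac{532}{1019} + 1815 = - \frac{23940}{1019} + 1815 = \frac{1825545}{1019}$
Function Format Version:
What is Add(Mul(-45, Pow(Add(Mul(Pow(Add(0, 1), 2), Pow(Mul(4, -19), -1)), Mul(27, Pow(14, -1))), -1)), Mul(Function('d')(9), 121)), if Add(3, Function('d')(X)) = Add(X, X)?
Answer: Rational(1825545, 1019) ≈ 1791.5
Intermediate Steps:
Function('d')(X) = Add(-3, Mul(2, X)) (Function('d')(X) = Add(-3, Add(X, X)) = Add(-3, Mul(2, X)))
Add(Mul(-45, Pow(Add(Mul(Pow(Add(0, 1), 2), Pow(Mul(4, -19), -1)), Mul(27, Pow(14, -1))), -1)), Mul(Function('d')(9), 121)) = Add(Mul(-45, Pow(Add(Mul(Pow(Add(0, 1), 2), Pow(Mul(4, -19), -1)), Mul(27, Pow(14, -1))), -1)), Mul(Add(-3, Mul(2, 9)), 121)) = Add(Mul(-45, Pow(Add(Mul(Pow(1, 2), Pow(-76, -1)), Mul(27, Rational(1, 14))), -1)), Mul(Add(-3, 18), 121)) = Add(Mul(-45, Pow(Add(Mul(1, Rational(-1, 76)), Rational(27, 14)), -1)), Mul(15, 121)) = Add(Mul(-45, Pow(Add(Rational(-1, 76), Rational(27, 14)), -1)), 1815) = Add(Mul(-45, Pow(Rational(1019, 532), -1)), 1815) = Add(Mul(-45, Rational(532, 1019)), 1815) = Add(Rational(-23940, 1019), 1815) = Rational(1825545, 1019)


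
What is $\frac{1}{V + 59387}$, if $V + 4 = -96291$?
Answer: $- \frac{1}{36908} \approx -2.7094 \cdot 10^{-5}$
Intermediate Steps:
$V = -96295$ ($V = -4 - 96291 = -96295$)
$\frac{1}{V + 59387} = \frac{1}{-96295 + 59387} = \frac{1}{-36908} = - \frac{1}{36908}$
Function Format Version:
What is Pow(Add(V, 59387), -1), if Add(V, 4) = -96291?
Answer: Rational(-1, 36908) ≈ -2.7094e-5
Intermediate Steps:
V = -96295 (V = Add(-4, -96291) = -96295)
Pow(Add(V, 59387), -1) = Pow(Add(-96295, 59387), -1) = Pow(-36908, -1) = Rational(-1, 36908)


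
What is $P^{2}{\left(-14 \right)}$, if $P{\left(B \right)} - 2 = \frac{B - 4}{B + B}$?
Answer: $\frac{1369}{196} \approx 6.9847$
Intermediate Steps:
$P{\left(B \right)} = 2 + \frac{-4 + B}{2 B}$ ($P{\left(B \right)} = 2 + \frac{B - 4}{B + B} = 2 + \frac{-4 + B}{2 B}$)
$P^{2}{\left(-14 \right)} = \left(\frac{5}{2} - \frac{2}{-14}\right)^{2} = \left(\frac{5}{2} - - \frac{1}{7}\right)^{2} = \left(\frac{5}{2} + \frac{1}{7}\right)^{2} = \left(\frac{37}{14}\right)^{2} = \frac{1369}{196}$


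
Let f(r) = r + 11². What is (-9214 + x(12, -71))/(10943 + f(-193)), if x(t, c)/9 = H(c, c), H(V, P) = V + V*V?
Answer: 35516/10871 ≈ 3.2670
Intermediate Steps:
H(V, P) = V + V²
x(t, c) = 9*c*(1 + c) (x(t, c) = 9*(c*(1 + c)) = 9*c*(1 + c))
f(r) = 121 + r (f(r) = r + 121 = 121 + r)
(-9214 + x(12, -71))/(10943 + f(-193)) = (-9214 + 9*(-71)*(1 - 71))/(10943 + (121 - 193)) = (-9214 + 9*(-71)*(-70))/(10943 - 72) = (-9214 + 44730)/10871 = 35516*(1/10871) = 35516/10871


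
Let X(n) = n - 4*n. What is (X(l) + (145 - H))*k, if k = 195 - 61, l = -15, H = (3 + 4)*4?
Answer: 21708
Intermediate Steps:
H = 28 (H = 7*4 = 28)
X(n) = -3*n
k = 134
(X(l) + (145 - H))*k = (-3*(-15) + (145 - 1*28))*134 = (45 + (145 - 28))*134 = (45 + 117)*134 = 162*134 = 21708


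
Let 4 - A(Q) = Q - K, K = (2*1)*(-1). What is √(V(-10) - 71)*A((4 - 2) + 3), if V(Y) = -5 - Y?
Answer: -3*I*√66 ≈ -24.372*I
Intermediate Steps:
K = -2 (K = 2*(-1) = -2)
A(Q) = 2 - Q (A(Q) = 4 - (Q - 1*(-2)) = 4 - (Q + 2) = 4 - (2 + Q) = 4 + (-2 - Q) = 2 - Q)
√(V(-10) - 71)*A((4 - 2) + 3) = √((-5 - 1*(-10)) - 71)*(2 - ((4 - 2) + 3)) = √((-5 + 10) - 71)*(2 - (2 + 3)) = √(5 - 71)*(2 - 1*5) = √(-66)*(2 - 5) = (I*√66)*(-3) = -3*I*√66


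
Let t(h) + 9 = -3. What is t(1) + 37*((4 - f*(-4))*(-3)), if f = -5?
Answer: 1764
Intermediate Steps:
t(h) = -12 (t(h) = -9 - 3 = -12)
t(1) + 37*((4 - f*(-4))*(-3)) = -12 + 37*((4 - 1*(-5)*(-4))*(-3)) = -12 + 37*((4 + 5*(-4))*(-3)) = -12 + 37*((4 - 20)*(-3)) = -12 + 37*(-16*(-3)) = -12 + 37*48 = -12 + 1776 = 1764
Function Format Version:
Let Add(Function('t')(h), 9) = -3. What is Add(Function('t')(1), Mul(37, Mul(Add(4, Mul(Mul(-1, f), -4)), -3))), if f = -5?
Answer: 1764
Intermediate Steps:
Function('t')(h) = -12 (Function('t')(h) = Add(-9, -3) = -12)
Add(Function('t')(1), Mul(37, Mul(Add(4, Mul(Mul(-1, f), -4)), -3))) = Add(-12, Mul(37, Mul(Add(4, Mul(Mul(-1, -5), -4)), -3))) = Add(-12, Mul(37, Mul(Add(4, Mul(5, -4)), -3))) = Add(-12, Mul(37, Mul(Add(4, -20), -3))) = Add(-12, Mul(37, Mul(-16, -3))) = Add(-12, Mul(37, 48)) = Add(-12, 1776) = 1764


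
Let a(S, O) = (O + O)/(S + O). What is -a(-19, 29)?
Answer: -29/5 ≈ -5.8000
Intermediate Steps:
a(S, O) = 2*O/(O + S) (a(S, O) = (2*O)/(O + S) = 2*O/(O + S))
-a(-19, 29) = -2*29/(29 - 19) = -2*29/10 = -1*29/5 = -29/5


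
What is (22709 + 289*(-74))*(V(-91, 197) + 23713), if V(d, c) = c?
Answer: 31632930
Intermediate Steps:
(22709 + 289*(-74))*(V(-91, 197) + 23713) = (22709 + 289*(-74))*(197 + 23713) = (22709 - 21386)*23910 = 1323*23910 = 31632930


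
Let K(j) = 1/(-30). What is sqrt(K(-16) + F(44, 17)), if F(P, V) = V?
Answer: sqrt(15270)/30 ≈ 4.1191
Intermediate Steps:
K(j) = -1/30
sqrt(K(-16) + F(44, 17)) = sqrt(-1/30 + 17) = sqrt(509/30) = sqrt(15270)/30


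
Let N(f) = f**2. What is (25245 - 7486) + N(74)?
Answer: 23235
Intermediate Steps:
(25245 - 7486) + N(74) = (25245 - 7486) + 74**2 = 17759 + 5476 = 23235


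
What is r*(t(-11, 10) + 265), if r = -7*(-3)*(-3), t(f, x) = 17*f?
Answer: -4914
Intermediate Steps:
r = -63 (r = 21*(-3) = -63)
r*(t(-11, 10) + 265) = -63*(17*(-11) + 265) = -63*(-187 + 265) = -63*78 = -4914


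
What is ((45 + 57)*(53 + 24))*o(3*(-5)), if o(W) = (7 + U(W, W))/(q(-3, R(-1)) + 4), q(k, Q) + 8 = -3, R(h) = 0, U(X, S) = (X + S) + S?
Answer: 42636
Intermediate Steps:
U(X, S) = X + 2*S (U(X, S) = (S + X) + S = X + 2*S)
q(k, Q) = -11 (q(k, Q) = -8 - 3 = -11)
o(W) = -1 - 3*W/7 (o(W) = (7 + (W + 2*W))/(-11 + 4) = (7 + 3*W)/(-7) = (7 + 3*W)*(-1/7) = -1 - 3*W/7)
((45 + 57)*(53 + 24))*o(3*(-5)) = ((45 + 57)*(53 + 24))*(-1 - 9*(-5)/7) = (102*77)*(-1 - 3/7*(-15)) = 7854*(-1 + 45/7) = 7854*(38/7) = 42636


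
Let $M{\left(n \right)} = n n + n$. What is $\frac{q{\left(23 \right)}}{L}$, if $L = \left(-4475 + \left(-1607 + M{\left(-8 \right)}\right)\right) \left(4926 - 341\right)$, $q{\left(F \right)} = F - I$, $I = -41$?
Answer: $- \frac{32}{13814605} \approx -2.3164 \cdot 10^{-6}$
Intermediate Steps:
$M{\left(n \right)} = n + n^{2}$ ($M{\left(n \right)} = n^{2} + n = n + n^{2}$)
$q{\left(F \right)} = 41 + F$ ($q{\left(F \right)} = F - -41 = F + 41 = 41 + F$)
$L = -27629210$ ($L = \left(-4475 - \left(1607 + 8 \left(1 - 8\right)\right)\right) \left(4926 - 341\right) = \left(-4475 - 1551\right) 4585 = \left(-6026\right) 4585 = -27629210$)
$\frac{q{\left(23 \right)}}{L} = \frac{41 + 23}{-27629210} = 64 \left(- \frac{1}{27629210}\right) = - \frac{32}{13814605}$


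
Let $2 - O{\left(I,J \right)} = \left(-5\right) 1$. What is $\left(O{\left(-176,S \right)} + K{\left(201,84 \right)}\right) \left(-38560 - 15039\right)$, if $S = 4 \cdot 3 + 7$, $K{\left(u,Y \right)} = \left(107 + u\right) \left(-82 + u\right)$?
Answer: $-1964885741$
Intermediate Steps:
$K{\left(u,Y \right)} = \left(-82 + u\right) \left(107 + u\right)$
$S = 19$ ($S = 12 + 7 = 19$)
$O{\left(I,J \right)} = 7$ ($O{\left(I,J \right)} = 2 - \left(-5\right) 1 = 2 - -5 = 2 + 5 = 7$)
$\left(O{\left(-176,S \right)} + K{\left(201,84 \right)}\right) \left(-38560 - 15039\right) = \left(7 + \left(-8774 + 201^{2} + 25 \cdot 201\right)\right) \left(-38560 - 15039\right) = \left(7 + \left(-8774 + 40401 + 5025\right)\right) \left(-53599\right) = \left(7 + 36652\right) \left(-53599\right) = 36659 \left(-53599\right) = -1964885741$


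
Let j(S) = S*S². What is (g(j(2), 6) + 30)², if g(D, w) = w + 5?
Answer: 1681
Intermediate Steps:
j(S) = S³
g(D, w) = 5 + w
(g(j(2), 6) + 30)² = ((5 + 6) + 30)² = (11 + 30)² = 41² = 1681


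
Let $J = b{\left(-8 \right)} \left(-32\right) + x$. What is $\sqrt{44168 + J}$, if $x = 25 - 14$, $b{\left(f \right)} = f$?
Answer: $\sqrt{44435} \approx 210.8$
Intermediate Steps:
$x = 11$
$J = 267$ ($J = \left(-8\right) \left(-32\right) + 11 = 256 + 11 = 267$)
$\sqrt{44168 + J} = \sqrt{44168 + 267} = \sqrt{44435}$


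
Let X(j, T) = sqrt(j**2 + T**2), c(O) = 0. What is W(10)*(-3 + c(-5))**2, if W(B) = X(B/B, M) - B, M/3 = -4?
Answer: -90 + 9*sqrt(145) ≈ 18.374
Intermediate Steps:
M = -12 (M = 3*(-4) = -12)
X(j, T) = sqrt(T**2 + j**2)
W(B) = sqrt(145) - B (W(B) = sqrt((-12)**2 + (B/B)**2) - B = sqrt(144 + 1**2) - B = sqrt(144 + 1) - B = sqrt(145) - B)
W(10)*(-3 + c(-5))**2 = (sqrt(145) - 1*10)*(-3 + 0)**2 = (sqrt(145) - 10)*(-3)**2 = (-10 + sqrt(145))*9 = -90 + 9*sqrt(145)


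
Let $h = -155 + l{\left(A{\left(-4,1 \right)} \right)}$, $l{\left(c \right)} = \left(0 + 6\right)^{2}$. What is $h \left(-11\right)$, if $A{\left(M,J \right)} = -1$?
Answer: $1309$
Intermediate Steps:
$l{\left(c \right)} = 36$ ($l{\left(c \right)} = 6^{2} = 36$)
$h = -119$ ($h = -155 + 36 = -119$)
$h \left(-11\right) = \left(-119\right) \left(-11\right) = 1309$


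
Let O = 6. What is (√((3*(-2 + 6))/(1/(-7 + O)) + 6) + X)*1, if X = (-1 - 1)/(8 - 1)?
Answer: -2/7 + I*√6 ≈ -0.28571 + 2.4495*I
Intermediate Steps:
X = -2/7 ≈ -0.28571
(√((3*(-2 + 6))/(1/(-7 + O)) + 6) + X)*1 = (√((3*(-2 + 6))/(1/(-7 + 6)) + 6) - 2/7)*1 = (√((3*4)/(1/(-1)) + 6) - 2/7)*1 = (√(12/(-1) + 6) - 2/7)*1 = (√(12*(-1) + 6) - 2/7)*1 = (√(-12 + 6) - 2/7)*1 = (√(-6) - 2/7)*1 = (I*√6 - 2/7)*1 = (-2/7 + I*√6)*1 = -2/7 + I*√6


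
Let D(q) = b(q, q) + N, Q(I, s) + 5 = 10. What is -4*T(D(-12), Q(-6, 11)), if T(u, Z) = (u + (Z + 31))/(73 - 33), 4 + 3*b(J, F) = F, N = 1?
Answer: -19/6 ≈ -3.1667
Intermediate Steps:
b(J, F) = -4/3 + F/3
Q(I, s) = 5 (Q(I, s) = -5 + 10 = 5)
D(q) = -⅓ + q/3 (D(q) = (-4/3 + q/3) + 1 = -⅓ + q/3)
T(u, Z) = 31/40 + Z/40 + u/40 (T(u, Z) = (u + (31 + Z))/40 = (31 + Z + u)*(1/40) = 31/40 + Z/40 + u/40)
-4*T(D(-12), Q(-6, 11)) = -4*(31/40 + (1/40)*5 + (-⅓ + (⅓)*(-12))/40) = -4*(31/40 + ⅛ + (-⅓ - 4)/40) = -4*(31/40 + ⅛ + (1/40)*(-13/3)) = -4*(31/40 + ⅛ - 13/120) = -4*19/24 = -19/6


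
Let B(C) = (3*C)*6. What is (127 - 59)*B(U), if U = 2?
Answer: 2448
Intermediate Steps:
B(C) = 18*C
(127 - 59)*B(U) = (127 - 59)*(18*2) = 68*36 = 2448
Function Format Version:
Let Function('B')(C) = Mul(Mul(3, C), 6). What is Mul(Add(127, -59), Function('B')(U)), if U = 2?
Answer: 2448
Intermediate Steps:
Function('B')(C) = Mul(18, C)
Mul(Add(127, -59), Function('B')(U)) = Mul(Add(127, -59), Mul(18, 2)) = Mul(68, 36) = 2448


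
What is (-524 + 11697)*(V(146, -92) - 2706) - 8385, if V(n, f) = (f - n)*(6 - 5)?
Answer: -32901697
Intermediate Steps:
V(n, f) = f - n (V(n, f) = (f - n)*1 = f - n)
(-524 + 11697)*(V(146, -92) - 2706) - 8385 = (-524 + 11697)*((-92 - 1*146) - 2706) - 8385 = 11173*((-92 - 146) - 2706) - 8385 = 11173*(-238 - 2706) - 8385 = 11173*(-2944) - 8385 = -32893312 - 8385 = -32901697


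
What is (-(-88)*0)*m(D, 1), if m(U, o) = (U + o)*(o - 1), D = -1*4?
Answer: 0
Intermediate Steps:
D = -4
m(U, o) = (-1 + o)*(U + o) (m(U, o) = (U + o)*(-1 + o) = (-1 + o)*(U + o))
(-(-88)*0)*m(D, 1) = (-(-88)*0)*(1**2 - 1*(-4) - 1*1 - 4*1) = (-44*0)*(1 + 4 - 1 - 4) = 0*0 = 0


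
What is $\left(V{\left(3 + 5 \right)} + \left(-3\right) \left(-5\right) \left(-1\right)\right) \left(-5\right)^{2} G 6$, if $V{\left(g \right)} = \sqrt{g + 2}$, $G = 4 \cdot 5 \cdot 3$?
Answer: $-135000 + 9000 \sqrt{10} \approx -1.0654 \cdot 10^{5}$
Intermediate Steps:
$G = 60$ ($G = 20 \cdot 3 = 60$)
$V{\left(g \right)} = \sqrt{2 + g}$
$\left(V{\left(3 + 5 \right)} + \left(-3\right) \left(-5\right) \left(-1\right)\right) \left(-5\right)^{2} G 6 = \left(\sqrt{2 + \left(3 + 5\right)} + \left(-3\right) \left(-5\right) \left(-1\right)\right) \left(-5\right)^{2} \cdot 60 \cdot 6 = \left(\sqrt{2 + 8} + 15 \left(-1\right)\right) 25 \cdot 60 \cdot 6 = \left(\sqrt{10} - 15\right) 1500 \cdot 6 = \left(-15 + \sqrt{10}\right) 9000 = -135000 + 9000 \sqrt{10}$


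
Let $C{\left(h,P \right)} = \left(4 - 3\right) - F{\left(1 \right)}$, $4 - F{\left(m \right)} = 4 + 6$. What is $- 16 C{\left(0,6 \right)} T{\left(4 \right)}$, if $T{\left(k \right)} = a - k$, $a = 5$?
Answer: $-112$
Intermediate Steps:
$F{\left(m \right)} = -6$ ($F{\left(m \right)} = 4 - \left(4 + 6\right) = 4 - 10 = -6$)
$T{\left(k \right)} = 5 - k$
$C{\left(h,P \right)} = 7$ ($C{\left(h,P \right)} = \left(4 - 3\right) - -6 = \left(4 - 3\right) + 6 = 1 + 6 = 7$)
$- 16 C{\left(0,6 \right)} T{\left(4 \right)} = \left(-16\right) 7 \left(5 - 4\right) = - 112 \left(5 - 4\right) = \left(-112\right) 1 = -112$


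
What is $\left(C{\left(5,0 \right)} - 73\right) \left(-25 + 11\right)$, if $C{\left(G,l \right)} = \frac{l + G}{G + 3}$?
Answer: $\frac{4053}{4} \approx 1013.3$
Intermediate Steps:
$C{\left(G,l \right)} = \frac{G + l}{3 + G}$
$\left(C{\left(5,0 \right)} - 73\right) \left(-25 + 11\right) = \left(\frac{5 + 0}{3 + 5} - 73\right) \left(-25 + 11\right) = \left(\frac{1}{8} \cdot 5 - 73\right) \left(-14\right) = \left(\frac{5}{8} - 73\right) \left(-14\right) = \left(- \frac{579}{8}\right) \left(-14\right) = \frac{4053}{4}$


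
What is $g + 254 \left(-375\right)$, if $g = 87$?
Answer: $-95163$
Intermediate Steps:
$g + 254 \left(-375\right) = 87 + 254 \left(-375\right) = 87 - 95250 = -95163$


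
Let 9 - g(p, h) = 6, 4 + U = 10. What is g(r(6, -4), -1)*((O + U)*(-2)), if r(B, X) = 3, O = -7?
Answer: 6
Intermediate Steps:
U = 6 (U = -4 + 10 = 6)
g(p, h) = 3 (g(p, h) = 9 - 1*6 = 9 - 6 = 3)
g(r(6, -4), -1)*((O + U)*(-2)) = 3*((-7 + 6)*(-2)) = 3*(-1*(-2)) = 3*2 = 6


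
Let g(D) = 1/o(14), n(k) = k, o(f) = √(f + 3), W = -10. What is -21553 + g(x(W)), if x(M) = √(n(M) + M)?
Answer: -21553 + √17/17 ≈ -21553.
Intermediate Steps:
o(f) = √(3 + f)
x(M) = √2*√M (x(M) = √(M + M) = √(2*M) = √2*√M)
g(D) = √17/17 (g(D) = 1/(√(3 + 14)) = 1/(√17) = √17/17)
-21553 + g(x(W)) = -21553 + √17/17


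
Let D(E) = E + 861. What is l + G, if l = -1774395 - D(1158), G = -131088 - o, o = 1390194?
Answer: -3297696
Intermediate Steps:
D(E) = 861 + E
G = -1521282 (G = -131088 - 1*1390194 = -131088 - 1390194 = -1521282)
l = -1776414 (l = -1774395 - (861 + 1158) = -1774395 - 1*2019 = -1774395 - 2019 = -1776414)
l + G = -1776414 - 1521282 = -3297696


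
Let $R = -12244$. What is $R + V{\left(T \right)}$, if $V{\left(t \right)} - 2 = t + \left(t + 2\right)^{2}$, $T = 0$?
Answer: $-12238$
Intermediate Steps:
$V{\left(t \right)} = 2 + t + \left(2 + t\right)^{2}$ ($V{\left(t \right)} = 2 + \left(t + \left(t + 2\right)^{2}\right) = 2 + \left(t + \left(2 + t\right)^{2}\right) = 2 + t + \left(2 + t\right)^{2}$)
$R + V{\left(T \right)} = -12244 + \left(2 + 0 + \left(2 + 0\right)^{2}\right) = -12244 + \left(2 + 0 + 2^{2}\right) = -12244 + \left(2 + 0 + 4\right) = -12244 + 6 = -12238$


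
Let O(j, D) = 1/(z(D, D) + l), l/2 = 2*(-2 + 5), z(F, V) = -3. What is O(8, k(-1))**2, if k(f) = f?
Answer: 1/81 ≈ 0.012346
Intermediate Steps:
l = 12 (l = 2*(2*(-2 + 5)) = 2*(2*3) = 2*6 = 12)
O(j, D) = 1/9 (O(j, D) = 1/(-3 + 12) = 1/9)
O(8, k(-1))**2 = (1/9)**2 = 1/81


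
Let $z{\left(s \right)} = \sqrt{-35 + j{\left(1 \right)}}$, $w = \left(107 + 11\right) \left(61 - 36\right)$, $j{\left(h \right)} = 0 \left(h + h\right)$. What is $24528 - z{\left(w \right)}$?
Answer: $24528 - i \sqrt{35} \approx 24528.0 - 5.9161 i$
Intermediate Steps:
$j{\left(h \right)} = 0$ ($j{\left(h \right)} = 0 \cdot 2 h = 0$)
$w = 2950$ ($w = 118 \cdot 25 = 2950$)
$z{\left(s \right)} = i \sqrt{35}$ ($z{\left(s \right)} = \sqrt{-35 + 0} = \sqrt{-35} = i \sqrt{35}$)
$24528 - z{\left(w \right)} = 24528 - i \sqrt{35}$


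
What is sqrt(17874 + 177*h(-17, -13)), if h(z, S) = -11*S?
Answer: sqrt(43185) ≈ 207.81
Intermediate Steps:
sqrt(17874 + 177*h(-17, -13)) = sqrt(17874 + 177*(-11*(-13))) = sqrt(17874 + 177*143) = sqrt(17874 + 25311) = sqrt(43185)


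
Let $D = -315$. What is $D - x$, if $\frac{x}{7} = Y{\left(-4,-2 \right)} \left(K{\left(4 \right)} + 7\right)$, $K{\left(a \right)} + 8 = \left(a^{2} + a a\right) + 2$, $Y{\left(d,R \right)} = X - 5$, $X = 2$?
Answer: $378$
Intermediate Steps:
$Y{\left(d,R \right)} = -3$ ($Y{\left(d,R \right)} = 2 - 5 = -3$)
$K{\left(a \right)} = -6 + 2 a^{2}$ ($K{\left(a \right)} = -8 + \left(\left(a^{2} + a a\right) + 2\right) = -8 + \left(\left(a^{2} + a^{2}\right) + 2\right) = -8 + \left(2 a^{2} + 2\right) = -8 + \left(2 + 2 a^{2}\right) = -6 + 2 a^{2}$)
$x = -693$ ($x = 7 \left(- 3 \left(\left(-6 + 2 \cdot 4^{2}\right) + 7\right)\right) = 7 \left(- 3 \left(\left(-6 + 2 \cdot 16\right) + 7\right)\right) = 7 \left(- 3 \left(\left(-6 + 32\right) + 7\right)\right) = 7 \left(- 3 \left(26 + 7\right)\right) = 7 \left(\left(-3\right) 33\right) = 7 \left(-99\right) = -693$)
$D - x = -315 - -693 = -315 + 693 = 378$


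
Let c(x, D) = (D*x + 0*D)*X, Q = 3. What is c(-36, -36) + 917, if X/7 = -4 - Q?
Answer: -62587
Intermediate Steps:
X = -49 (X = 7*(-4 - 1*3) = 7*(-4 - 3) = 7*(-7) = -49)
c(x, D) = -49*D*x (c(x, D) = (D*x + 0*D)*(-49) = (D*x + 0)*(-49) = (D*x)*(-49) = -49*D*x)
c(-36, -36) + 917 = -49*(-36)*(-36) + 917 = -63504 + 917 = -62587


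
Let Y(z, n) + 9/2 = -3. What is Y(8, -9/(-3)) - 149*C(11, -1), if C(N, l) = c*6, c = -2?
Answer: 3561/2 ≈ 1780.5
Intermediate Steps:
Y(z, n) = -15/2 (Y(z, n) = -9/2 - 3 = -15/2)
C(N, l) = -12 (C(N, l) = -2*6 = -12)
Y(8, -9/(-3)) - 149*C(11, -1) = -15/2 - 149*(-12) = -15/2 + 1788 = 3561/2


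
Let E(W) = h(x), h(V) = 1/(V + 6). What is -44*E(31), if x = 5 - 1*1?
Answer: -22/5 ≈ -4.4000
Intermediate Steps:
x = 4 (x = 5 - 1 = 4)
h(V) = 1/(6 + V)
E(W) = 1/10 (E(W) = 1/(6 + 4) = 1/10)
-44*E(31) = -44*1/10 = -22/5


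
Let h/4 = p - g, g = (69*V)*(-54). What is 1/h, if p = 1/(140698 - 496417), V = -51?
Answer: -355719/270383434780 ≈ -1.3156e-6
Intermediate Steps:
p = -1/355719 (p = 1/(-355719) = -1/355719 ≈ -2.8112e-6)
g = 190026 (g = (69*(-51))*(-54) = -3519*(-54) = 190026)
h = -270383434780/355719 (h = 4*(-1/355719 - 1*190026) = 4*(-1/355719 - 190026) = 4*(-67595858695/355719) = -270383434780/355719 ≈ -7.6010e+5)
1/h = 1/(-270383434780/355719) = -355719/270383434780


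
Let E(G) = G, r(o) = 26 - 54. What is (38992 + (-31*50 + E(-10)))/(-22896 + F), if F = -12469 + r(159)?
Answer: -37432/35393 ≈ -1.0576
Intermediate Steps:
r(o) = -28
F = -12497 (F = -12469 - 28 = -12497)
(38992 + (-31*50 + E(-10)))/(-22896 + F) = (38992 + (-31*50 - 10))/(-22896 - 12497) = (38992 + (-1550 - 10))/(-35393) = (38992 - 1560)*(-1/35393) = 37432*(-1/35393) = -37432/35393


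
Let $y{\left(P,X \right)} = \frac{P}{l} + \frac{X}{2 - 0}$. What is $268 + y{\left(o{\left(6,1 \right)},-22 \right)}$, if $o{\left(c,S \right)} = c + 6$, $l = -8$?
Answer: $\frac{511}{2} \approx 255.5$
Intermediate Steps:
$o{\left(c,S \right)} = 6 + c$
$y{\left(P,X \right)} = \frac{X}{2} - \frac{P}{8}$ ($y{\left(P,X \right)} = \frac{P}{-8} + \frac{X}{2 - 0} = P \left(- \frac{1}{8}\right) + \frac{X}{2 + 0} = - \frac{P}{8} + \frac{X}{2} = \frac{X}{2} - \frac{P}{8}$)
$268 + y{\left(o{\left(6,1 \right)},-22 \right)} = 268 - \left(11 + \frac{6 + 6}{8}\right) = 268 - \frac{25}{2} = \frac{511}{2}$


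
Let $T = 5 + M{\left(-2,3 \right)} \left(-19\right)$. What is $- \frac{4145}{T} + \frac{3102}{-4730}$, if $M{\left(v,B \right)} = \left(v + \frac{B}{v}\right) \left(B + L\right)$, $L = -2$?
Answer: $- \frac{1802513}{30745} \approx -58.628$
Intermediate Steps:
$M{\left(v,B \right)} = \left(-2 + B\right) \left(v + \frac{B}{v}\right)$ ($M{\left(v,B \right)} = \left(v + \frac{B}{v}\right) \left(B - 2\right) = \left(v + \frac{B}{v}\right) \left(-2 + B\right) = \left(-2 + B\right) \left(v + \frac{B}{v}\right)$)
$T = \frac{143}{2}$ ($T = 5 + \frac{3^{2} - 6 + \left(-2\right)^{2} \left(-2 + 3\right)}{-2} \left(-19\right) = 5 + - \frac{9 - 6 + 4 \cdot 1}{2} \left(-19\right) = 5 + - \frac{9 - 6 + 4}{2} \left(-19\right) = 5 + \left(- \frac{1}{2}\right) 7 \left(-19\right) = 5 - - \frac{133}{2} = 5 + \frac{133}{2} = \frac{143}{2} \approx 71.5$)
$- \frac{4145}{T} + \frac{3102}{-4730} = - \frac{4145}{\frac{143}{2}} + \frac{3102}{-4730} = \left(-4145\right) \frac{2}{143} + 3102 \left(- \frac{1}{4730}\right) = - \frac{8290}{143} - \frac{141}{215} = - \frac{1802513}{30745}$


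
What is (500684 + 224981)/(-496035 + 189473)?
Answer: -725665/306562 ≈ -2.3671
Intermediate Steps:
(500684 + 224981)/(-496035 + 189473) = 725665/(-306562) = 725665*(-1/306562) = -725665/306562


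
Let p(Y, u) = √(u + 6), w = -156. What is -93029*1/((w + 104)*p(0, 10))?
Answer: 93029/208 ≈ 447.25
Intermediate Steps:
p(Y, u) = √(6 + u)
-93029*1/((w + 104)*p(0, 10)) = -93029*1/((-156 + 104)*√(6 + 10)) = -93029/(√16*(-52)) = -93029/(4*(-52)) = -93029/(-208) = -93029*(-1/208) = 93029/208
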